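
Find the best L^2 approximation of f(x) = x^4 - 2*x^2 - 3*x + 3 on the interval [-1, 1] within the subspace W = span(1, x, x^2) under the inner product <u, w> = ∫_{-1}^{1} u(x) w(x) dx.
g(x) = -8*x^2/7 - 3*x + 102/35

The best approximation g ∈ W is the orthogonal projection of f onto W. Writing g = a_0 + a_1 x + a_2 x^2, the coefficients solve the normal equations G · a = b where
  G_{ij} = <φ_i, φ_j> and b_i = <f, φ_i>, with φ_0 = 1, φ_1 = x, φ_2 = x^2.
G =
  [2, 0, 2/3]
  [0, 2/3, 0]
  [2/3, 0, 2/5],
b = (76/15, -2, 52/35).
Solving gives a_0 = 102/35, a_1 = -3, a_2 = -8/7, so
  g(x) = -8*x^2/7 - 3*x + 102/35.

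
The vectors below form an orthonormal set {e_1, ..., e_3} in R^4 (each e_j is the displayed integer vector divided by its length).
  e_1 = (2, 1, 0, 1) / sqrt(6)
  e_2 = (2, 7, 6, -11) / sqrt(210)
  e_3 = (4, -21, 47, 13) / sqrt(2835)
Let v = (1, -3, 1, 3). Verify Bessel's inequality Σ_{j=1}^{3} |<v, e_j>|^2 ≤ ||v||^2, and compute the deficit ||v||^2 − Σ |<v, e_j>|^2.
Σ |<v, e_j>|^2 = 19; ||v||^2 = 20; deficit = 1

Write each e_j = u_j / sqrt(<u_j, u_j>) where u_j is the displayed integer vector. Then <v, e_j> = <v, u_j> / sqrt(<u_j, u_j>), so |<v, e_j>|^2 = <v, u_j>^2 / <u_j, u_j>.
Coefficients: <v, e_1> = 2/sqrt(6), <v, e_2> = -46/sqrt(210), <v, e_3> = 153/sqrt(2835).
Square and sum: Σ |<v, e_j>|^2 = 19.
Compute ||v||^2 = v·v = 20.
Deficit = 20 − 19 = 1 ≥ 0, confirming Bessel's inequality. (The deficit equals ||v − Σ <v,e_j> e_j||^2, the squared distance from v to span{e_j}.)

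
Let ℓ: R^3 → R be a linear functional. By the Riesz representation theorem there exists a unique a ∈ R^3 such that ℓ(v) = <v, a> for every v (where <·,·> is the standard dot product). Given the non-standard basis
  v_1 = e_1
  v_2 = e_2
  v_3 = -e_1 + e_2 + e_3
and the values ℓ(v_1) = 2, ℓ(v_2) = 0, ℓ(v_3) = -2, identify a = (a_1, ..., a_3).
a = (2, 0, 0)

Write a = (a_1, ..., a_3) in the standard basis. For each basis vector v_i, ℓ(v_i) = <v_i, a> is a linear equation in the a_j's. Collect the n equations into a matrix system V a = ℓ, where row i of V is v_i (expressed in the standard basis). Since V is invertible (lower-triangular with 1s on the diagonal, up to permutation), solve by back-substitution:
  V =
[[1, 0, 0],
 [0, 1, 0],
 [-1, 1, 1]]
  V a = (2, 0, -2)
Solving gives a = (2, 0, 0).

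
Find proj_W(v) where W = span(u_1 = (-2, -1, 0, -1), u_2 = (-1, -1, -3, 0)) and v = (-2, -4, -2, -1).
proj_W(v) = (-3, -36/19, -45/19, -21/19)

Set up U = [u_1 | ... | u_2] ∈ R^(4×2). The projector onto W = col(U) is P = U (U^T U)^(-1) U^T.
Compute U^T U =
  [6, 3]
  [3, 11],
and U^T v = (9, 12).
Solve U^T U · c = U^T v for the coefficients: c = (21/19, 15/19). The projection is proj_W(v) = U c.
Check: (v - proj_W(v)) · u_1 = 0  (should be 0).
Check: (v - proj_W(v)) · u_2 = 0  (should be 0).
Result: proj_W(v) = (-3, -36/19, -45/19, -21/19).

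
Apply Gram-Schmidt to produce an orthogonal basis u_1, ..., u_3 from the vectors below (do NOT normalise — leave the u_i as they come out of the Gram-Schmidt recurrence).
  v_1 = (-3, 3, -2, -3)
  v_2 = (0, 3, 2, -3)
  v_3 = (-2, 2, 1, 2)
Orthogonal basis:
  u_1 = (-3, 3, -2, -3)
  u_2 = (42/31, 51/31, 90/31, -51/31)
  u_3 = (-44/27, 43/27, 11/9, 65/27)

Apply the Gram-Schmidt recurrence
  u_1 = v_1
  u_i = v_i − Σ_{j<i} ((v_i · u_j) / (u_j · u_j)) · u_j.

Step by step this gives:
  u_1 = (-3, 3, -2, -3)
  u_2 = (42/31, 51/31, 90/31, -51/31)
  u_3 = (-44/27, 43/27, 11/9, 65/27)

Orthogonality check:
  u_2 · u_1 = 0 (should be 0)
  u_3 · u_1 = 0 (should be 0)
  u_3 · u_2 = 0 (should be 0)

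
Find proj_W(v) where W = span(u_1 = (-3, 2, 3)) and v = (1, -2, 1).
proj_W(v) = (6/11, -4/11, -6/11)

Set up U = [u_1 | ... | u_1] ∈ R^(3×1). The projector onto W = col(U) is P = U (U^T U)^(-1) U^T.
Compute U^T U =
  [22],
and U^T v = (-4).
Solve U^T U · c = U^T v for the coefficients: c = (-2/11). The projection is proj_W(v) = U c.
Check: (v - proj_W(v)) · u_1 = 0  (should be 0).
Result: proj_W(v) = (6/11, -4/11, -6/11).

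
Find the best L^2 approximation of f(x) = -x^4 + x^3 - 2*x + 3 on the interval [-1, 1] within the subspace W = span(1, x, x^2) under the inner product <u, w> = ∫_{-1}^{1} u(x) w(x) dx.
g(x) = -6*x^2/7 - 7*x/5 + 108/35

The best approximation g ∈ W is the orthogonal projection of f onto W. Writing g = a_0 + a_1 x + a_2 x^2, the coefficients solve the normal equations G · a = b where
  G_{ij} = <φ_i, φ_j> and b_i = <f, φ_i>, with φ_0 = 1, φ_1 = x, φ_2 = x^2.
G =
  [2, 0, 2/3]
  [0, 2/3, 0]
  [2/3, 0, 2/5],
b = (28/5, -14/15, 12/7).
Solving gives a_0 = 108/35, a_1 = -7/5, a_2 = -6/7, so
  g(x) = -6*x^2/7 - 7*x/5 + 108/35.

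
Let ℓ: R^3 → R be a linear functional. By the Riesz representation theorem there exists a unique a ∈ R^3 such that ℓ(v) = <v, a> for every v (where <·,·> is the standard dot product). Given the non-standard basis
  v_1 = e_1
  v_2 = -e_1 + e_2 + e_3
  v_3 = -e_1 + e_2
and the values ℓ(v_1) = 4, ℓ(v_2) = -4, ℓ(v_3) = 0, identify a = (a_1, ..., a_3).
a = (4, 4, -4)

Write a = (a_1, ..., a_3) in the standard basis. For each basis vector v_i, ℓ(v_i) = <v_i, a> is a linear equation in the a_j's. Collect the n equations into a matrix system V a = ℓ, where row i of V is v_i (expressed in the standard basis). Since V is invertible (lower-triangular with 1s on the diagonal, up to permutation), solve by back-substitution:
  V =
[[1, 0, 0],
 [-1, 1, 1],
 [-1, 1, 0]]
  V a = (4, -4, 0)
Solving gives a = (4, 4, -4).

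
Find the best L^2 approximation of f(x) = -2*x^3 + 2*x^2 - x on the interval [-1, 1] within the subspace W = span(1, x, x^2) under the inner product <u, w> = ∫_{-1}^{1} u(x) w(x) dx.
g(x) = 2*x^2 - 11*x/5

The best approximation g ∈ W is the orthogonal projection of f onto W. Writing g = a_0 + a_1 x + a_2 x^2, the coefficients solve the normal equations G · a = b where
  G_{ij} = <φ_i, φ_j> and b_i = <f, φ_i>, with φ_0 = 1, φ_1 = x, φ_2 = x^2.
G =
  [2, 0, 2/3]
  [0, 2/3, 0]
  [2/3, 0, 2/5],
b = (4/3, -22/15, 4/5).
Solving gives a_0 = 0, a_1 = -11/5, a_2 = 2, so
  g(x) = 2*x^2 - 11*x/5.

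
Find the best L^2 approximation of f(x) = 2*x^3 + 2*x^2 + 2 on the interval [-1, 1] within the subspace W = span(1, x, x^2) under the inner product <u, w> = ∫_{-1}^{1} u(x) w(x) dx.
g(x) = 2*x^2 + 6*x/5 + 2

The best approximation g ∈ W is the orthogonal projection of f onto W. Writing g = a_0 + a_1 x + a_2 x^2, the coefficients solve the normal equations G · a = b where
  G_{ij} = <φ_i, φ_j> and b_i = <f, φ_i>, with φ_0 = 1, φ_1 = x, φ_2 = x^2.
G =
  [2, 0, 2/3]
  [0, 2/3, 0]
  [2/3, 0, 2/5],
b = (16/3, 4/5, 32/15).
Solving gives a_0 = 2, a_1 = 6/5, a_2 = 2, so
  g(x) = 2*x^2 + 6*x/5 + 2.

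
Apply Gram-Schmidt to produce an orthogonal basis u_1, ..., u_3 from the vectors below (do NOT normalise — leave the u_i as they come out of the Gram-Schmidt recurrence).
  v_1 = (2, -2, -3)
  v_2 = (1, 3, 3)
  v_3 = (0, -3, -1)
Orthogonal basis:
  u_1 = (2, -2, -3)
  u_2 = (43/17, 25/17, 12/17)
  u_3 = (57/154, -171/154, 76/77)

Apply the Gram-Schmidt recurrence
  u_1 = v_1
  u_i = v_i − Σ_{j<i} ((v_i · u_j) / (u_j · u_j)) · u_j.

Step by step this gives:
  u_1 = (2, -2, -3)
  u_2 = (43/17, 25/17, 12/17)
  u_3 = (57/154, -171/154, 76/77)

Orthogonality check:
  u_2 · u_1 = 0 (should be 0)
  u_3 · u_1 = 0 (should be 0)
  u_3 · u_2 = 0 (should be 0)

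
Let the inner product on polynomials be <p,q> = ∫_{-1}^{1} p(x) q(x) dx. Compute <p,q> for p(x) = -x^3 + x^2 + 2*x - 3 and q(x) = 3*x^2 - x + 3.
<p,q> = -326/15

Expand the product: p(x)·q(x) = -3*x^5 + 4*x^4 + 2*x^3 - 8*x^2 + 9*x - 9.
∫_{-1}^{1} of each monomial x^k gives [2/(k+1) if k even, 0 if k odd]. Integrating term-by-term (or equivalently evaluating the antiderivative F(x) = -x^6/2 + 4*x^5/5 + x^4/2 - 8*x^3/3 + 9*x^2/2 - 9*x at the endpoints):
  F(1) − F(−1) = -191/30 − (461/30) = -326/15.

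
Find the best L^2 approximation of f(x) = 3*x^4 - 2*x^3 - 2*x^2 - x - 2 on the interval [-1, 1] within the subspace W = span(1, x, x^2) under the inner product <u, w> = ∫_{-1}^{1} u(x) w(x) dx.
g(x) = 4*x^2/7 - 11*x/5 - 79/35

The best approximation g ∈ W is the orthogonal projection of f onto W. Writing g = a_0 + a_1 x + a_2 x^2, the coefficients solve the normal equations G · a = b where
  G_{ij} = <φ_i, φ_j> and b_i = <f, φ_i>, with φ_0 = 1, φ_1 = x, φ_2 = x^2.
G =
  [2, 0, 2/3]
  [0, 2/3, 0]
  [2/3, 0, 2/5],
b = (-62/15, -22/15, -134/105).
Solving gives a_0 = -79/35, a_1 = -11/5, a_2 = 4/7, so
  g(x) = 4*x^2/7 - 11*x/5 - 79/35.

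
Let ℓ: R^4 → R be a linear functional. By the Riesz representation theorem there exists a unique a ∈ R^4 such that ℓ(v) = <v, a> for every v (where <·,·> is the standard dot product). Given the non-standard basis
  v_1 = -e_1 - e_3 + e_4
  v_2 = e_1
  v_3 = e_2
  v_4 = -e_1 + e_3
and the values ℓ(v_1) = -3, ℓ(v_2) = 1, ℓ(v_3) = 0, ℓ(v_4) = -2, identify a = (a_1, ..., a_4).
a = (1, 0, -1, -3)

Write a = (a_1, ..., a_4) in the standard basis. For each basis vector v_i, ℓ(v_i) = <v_i, a> is a linear equation in the a_j's. Collect the n equations into a matrix system V a = ℓ, where row i of V is v_i (expressed in the standard basis). Since V is invertible (lower-triangular with 1s on the diagonal, up to permutation), solve by back-substitution:
  V =
[[-1, 0, -1, 1],
 [1, 0, 0, 0],
 [0, 1, 0, 0],
 [-1, 0, 1, 0]]
  V a = (-3, 1, 0, -2)
Solving gives a = (1, 0, -1, -3).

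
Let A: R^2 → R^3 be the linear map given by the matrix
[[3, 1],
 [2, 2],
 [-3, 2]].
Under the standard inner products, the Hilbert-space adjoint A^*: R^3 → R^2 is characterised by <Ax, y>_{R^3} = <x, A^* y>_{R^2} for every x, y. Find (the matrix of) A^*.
A^* = A^T =
[[3, 2, -3],
 [1, 2, 2]]

For real matrices with standard dot products, the defining identity <Ax, y> = <x, A^* y> gives (Ax)^T y = x^T (A^*) y, i.e. x^T A^T y = x^T (A^*) y. Since this holds for all x, y, we must have A^* = A^T. Therefore
A^* =
[[3, 2, -3],
 [1, 2, 2]].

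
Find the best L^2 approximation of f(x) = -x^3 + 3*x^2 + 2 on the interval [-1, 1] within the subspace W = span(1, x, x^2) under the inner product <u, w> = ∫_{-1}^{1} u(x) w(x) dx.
g(x) = 3*x^2 - 3*x/5 + 2

The best approximation g ∈ W is the orthogonal projection of f onto W. Writing g = a_0 + a_1 x + a_2 x^2, the coefficients solve the normal equations G · a = b where
  G_{ij} = <φ_i, φ_j> and b_i = <f, φ_i>, with φ_0 = 1, φ_1 = x, φ_2 = x^2.
G =
  [2, 0, 2/3]
  [0, 2/3, 0]
  [2/3, 0, 2/5],
b = (6, -2/5, 38/15).
Solving gives a_0 = 2, a_1 = -3/5, a_2 = 3, so
  g(x) = 3*x^2 - 3*x/5 + 2.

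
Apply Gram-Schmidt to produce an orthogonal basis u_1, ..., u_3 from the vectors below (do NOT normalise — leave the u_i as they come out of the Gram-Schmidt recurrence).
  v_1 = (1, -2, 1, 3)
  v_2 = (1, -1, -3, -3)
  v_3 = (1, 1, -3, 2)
Orthogonal basis:
  u_1 = (1, -2, 1, 3)
  u_2 = (8/5, -11/5, -12/5, -6/5)
  u_3 = (89/219, 416/219, -535/219, 142/73)

Apply the Gram-Schmidt recurrence
  u_1 = v_1
  u_i = v_i − Σ_{j<i} ((v_i · u_j) / (u_j · u_j)) · u_j.

Step by step this gives:
  u_1 = (1, -2, 1, 3)
  u_2 = (8/5, -11/5, -12/5, -6/5)
  u_3 = (89/219, 416/219, -535/219, 142/73)

Orthogonality check:
  u_2 · u_1 = 0 (should be 0)
  u_3 · u_1 = 0 (should be 0)
  u_3 · u_2 = 0 (should be 0)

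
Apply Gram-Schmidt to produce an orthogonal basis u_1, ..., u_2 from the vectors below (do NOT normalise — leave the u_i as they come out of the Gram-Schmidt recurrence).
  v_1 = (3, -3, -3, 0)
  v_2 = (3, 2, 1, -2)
Orthogonal basis:
  u_1 = (3, -3, -3, 0)
  u_2 = (3, 2, 1, -2)

Apply the Gram-Schmidt recurrence
  u_1 = v_1
  u_i = v_i − Σ_{j<i} ((v_i · u_j) / (u_j · u_j)) · u_j.

Step by step this gives:
  u_1 = (3, -3, -3, 0)
  u_2 = (3, 2, 1, -2)

Orthogonality check:
  u_2 · u_1 = 0 (should be 0)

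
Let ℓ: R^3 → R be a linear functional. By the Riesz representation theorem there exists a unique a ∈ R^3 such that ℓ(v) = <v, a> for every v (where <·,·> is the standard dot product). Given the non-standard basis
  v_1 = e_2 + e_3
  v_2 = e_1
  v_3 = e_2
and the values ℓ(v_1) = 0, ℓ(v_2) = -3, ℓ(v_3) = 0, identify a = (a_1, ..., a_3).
a = (-3, 0, 0)

Write a = (a_1, ..., a_3) in the standard basis. For each basis vector v_i, ℓ(v_i) = <v_i, a> is a linear equation in the a_j's. Collect the n equations into a matrix system V a = ℓ, where row i of V is v_i (expressed in the standard basis). Since V is invertible (lower-triangular with 1s on the diagonal, up to permutation), solve by back-substitution:
  V =
[[0, 1, 1],
 [1, 0, 0],
 [0, 1, 0]]
  V a = (0, -3, 0)
Solving gives a = (-3, 0, 0).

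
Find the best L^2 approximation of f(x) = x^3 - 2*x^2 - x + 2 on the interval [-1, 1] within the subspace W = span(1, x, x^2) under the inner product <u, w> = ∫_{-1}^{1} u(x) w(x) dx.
g(x) = -2*x^2 - 2*x/5 + 2

The best approximation g ∈ W is the orthogonal projection of f onto W. Writing g = a_0 + a_1 x + a_2 x^2, the coefficients solve the normal equations G · a = b where
  G_{ij} = <φ_i, φ_j> and b_i = <f, φ_i>, with φ_0 = 1, φ_1 = x, φ_2 = x^2.
G =
  [2, 0, 2/3]
  [0, 2/3, 0]
  [2/3, 0, 2/5],
b = (8/3, -4/15, 8/15).
Solving gives a_0 = 2, a_1 = -2/5, a_2 = -2, so
  g(x) = -2*x^2 - 2*x/5 + 2.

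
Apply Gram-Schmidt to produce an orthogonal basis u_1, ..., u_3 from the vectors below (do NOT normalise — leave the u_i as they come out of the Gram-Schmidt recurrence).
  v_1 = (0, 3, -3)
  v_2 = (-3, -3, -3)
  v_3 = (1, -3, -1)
Orthogonal basis:
  u_1 = (0, 3, -3)
  u_2 = (-3, -3, -3)
  u_3 = (2, -1, -1)

Apply the Gram-Schmidt recurrence
  u_1 = v_1
  u_i = v_i − Σ_{j<i} ((v_i · u_j) / (u_j · u_j)) · u_j.

Step by step this gives:
  u_1 = (0, 3, -3)
  u_2 = (-3, -3, -3)
  u_3 = (2, -1, -1)

Orthogonality check:
  u_2 · u_1 = 0 (should be 0)
  u_3 · u_1 = 0 (should be 0)
  u_3 · u_2 = 0 (should be 0)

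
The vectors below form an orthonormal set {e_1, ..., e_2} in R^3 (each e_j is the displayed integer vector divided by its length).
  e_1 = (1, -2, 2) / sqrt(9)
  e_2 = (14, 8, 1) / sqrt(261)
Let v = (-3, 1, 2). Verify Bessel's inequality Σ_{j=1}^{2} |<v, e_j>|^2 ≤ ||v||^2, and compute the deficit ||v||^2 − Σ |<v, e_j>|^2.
Σ |<v, e_j>|^2 = 117/29; ||v||^2 = 14; deficit = 289/29

Write each e_j = u_j / sqrt(<u_j, u_j>) where u_j is the displayed integer vector. Then <v, e_j> = <v, u_j> / sqrt(<u_j, u_j>), so |<v, e_j>|^2 = <v, u_j>^2 / <u_j, u_j>.
Coefficients: <v, e_1> = -1/sqrt(9), <v, e_2> = -32/sqrt(261).
Square and sum: Σ |<v, e_j>|^2 = 117/29.
Compute ||v||^2 = v·v = 14.
Deficit = 14 − 117/29 = 289/29 ≥ 0, confirming Bessel's inequality. (The deficit equals ||v − Σ <v,e_j> e_j||^2, the squared distance from v to span{e_j}.)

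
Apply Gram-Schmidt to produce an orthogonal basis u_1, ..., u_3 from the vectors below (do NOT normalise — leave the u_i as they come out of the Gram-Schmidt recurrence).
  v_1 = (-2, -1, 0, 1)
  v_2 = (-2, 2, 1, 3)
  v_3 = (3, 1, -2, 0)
Orthogonal basis:
  u_1 = (-2, -1, 0, 1)
  u_2 = (-1/3, 17/6, 1, 13/6)
  u_3 = (55/83, -11/83, -165/83, 99/83)

Apply the Gram-Schmidt recurrence
  u_1 = v_1
  u_i = v_i − Σ_{j<i} ((v_i · u_j) / (u_j · u_j)) · u_j.

Step by step this gives:
  u_1 = (-2, -1, 0, 1)
  u_2 = (-1/3, 17/6, 1, 13/6)
  u_3 = (55/83, -11/83, -165/83, 99/83)

Orthogonality check:
  u_2 · u_1 = 0 (should be 0)
  u_3 · u_1 = 0 (should be 0)
  u_3 · u_2 = 0 (should be 0)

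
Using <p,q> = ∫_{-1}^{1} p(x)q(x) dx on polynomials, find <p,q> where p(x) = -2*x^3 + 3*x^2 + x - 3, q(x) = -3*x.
<p,q> = 2/5

Expand the product: p(x)·q(x) = 6*x^4 - 9*x^3 - 3*x^2 + 9*x.
∫_{-1}^{1} of each monomial x^k gives [2/(k+1) if k even, 0 if k odd]. Integrating term-by-term (or equivalently evaluating the antiderivative F(x) = 6*x^5/5 - 9*x^4/4 - x^3 + 9*x^2/2 at the endpoints):
  F(1) − F(−1) = 49/20 − (41/20) = 2/5.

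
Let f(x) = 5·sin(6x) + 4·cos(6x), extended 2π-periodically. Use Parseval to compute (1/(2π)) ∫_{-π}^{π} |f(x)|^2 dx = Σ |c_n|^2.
Σ |c_n|^2 = 41/2

Expand |f|^2 and use orthogonality of {sin(nx), cos(mx)} on [-π, π]:
  ∫_{-π}^{π} sin(nx)^2 dx = π, ∫ cos(mx)^2 dx = π, and cross terms integrate to 0.
So ∫_{-π}^{π} f(x)^2 dx = 5^2 · π + 4^2 · π = (25 + 16)π.
Divide by 2π: (25 + 16)/2 = 41/2.
By Parseval, this equals Σ |c_n|^2.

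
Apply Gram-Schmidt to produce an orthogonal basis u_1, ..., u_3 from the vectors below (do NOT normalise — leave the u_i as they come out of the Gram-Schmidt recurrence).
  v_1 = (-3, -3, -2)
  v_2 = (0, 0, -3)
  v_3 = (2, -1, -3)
Orthogonal basis:
  u_1 = (-3, -3, -2)
  u_2 = (9/11, 9/11, -27/11)
  u_3 = (3/2, -3/2, 0)

Apply the Gram-Schmidt recurrence
  u_1 = v_1
  u_i = v_i − Σ_{j<i} ((v_i · u_j) / (u_j · u_j)) · u_j.

Step by step this gives:
  u_1 = (-3, -3, -2)
  u_2 = (9/11, 9/11, -27/11)
  u_3 = (3/2, -3/2, 0)

Orthogonality check:
  u_2 · u_1 = 0 (should be 0)
  u_3 · u_1 = 0 (should be 0)
  u_3 · u_2 = 0 (should be 0)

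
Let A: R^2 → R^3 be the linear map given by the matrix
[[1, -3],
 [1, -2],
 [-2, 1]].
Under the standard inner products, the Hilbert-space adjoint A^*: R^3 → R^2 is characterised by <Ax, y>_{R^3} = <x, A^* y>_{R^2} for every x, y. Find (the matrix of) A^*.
A^* = A^T =
[[1, 1, -2],
 [-3, -2, 1]]

For real matrices with standard dot products, the defining identity <Ax, y> = <x, A^* y> gives (Ax)^T y = x^T (A^*) y, i.e. x^T A^T y = x^T (A^*) y. Since this holds for all x, y, we must have A^* = A^T. Therefore
A^* =
[[1, 1, -2],
 [-3, -2, 1]].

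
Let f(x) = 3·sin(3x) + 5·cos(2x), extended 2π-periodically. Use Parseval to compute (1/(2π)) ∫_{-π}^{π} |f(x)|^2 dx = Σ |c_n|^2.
Σ |c_n|^2 = 17

Expand |f|^2 and use orthogonality of {sin(nx), cos(mx)} on [-π, π]:
  ∫_{-π}^{π} sin(nx)^2 dx = π, ∫ cos(mx)^2 dx = π, and cross terms integrate to 0.
So ∫_{-π}^{π} f(x)^2 dx = 3^2 · π + 5^2 · π = (9 + 25)π.
Divide by 2π: (9 + 25)/2 = 17.
By Parseval, this equals Σ |c_n|^2.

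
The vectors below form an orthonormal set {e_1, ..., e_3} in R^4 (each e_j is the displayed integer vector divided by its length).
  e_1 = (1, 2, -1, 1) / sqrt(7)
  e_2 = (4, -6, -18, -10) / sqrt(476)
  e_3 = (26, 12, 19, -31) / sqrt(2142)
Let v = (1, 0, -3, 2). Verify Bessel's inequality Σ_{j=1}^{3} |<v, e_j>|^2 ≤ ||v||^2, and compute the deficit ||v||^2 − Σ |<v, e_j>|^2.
Σ |<v, e_j>|^2 = 171/14; ||v||^2 = 14; deficit = 25/14

Write each e_j = u_j / sqrt(<u_j, u_j>) where u_j is the displayed integer vector. Then <v, e_j> = <v, u_j> / sqrt(<u_j, u_j>), so |<v, e_j>|^2 = <v, u_j>^2 / <u_j, u_j>.
Coefficients: <v, e_1> = 6/sqrt(7), <v, e_2> = 38/sqrt(476), <v, e_3> = -93/sqrt(2142).
Square and sum: Σ |<v, e_j>|^2 = 171/14.
Compute ||v||^2 = v·v = 14.
Deficit = 14 − 171/14 = 25/14 ≥ 0, confirming Bessel's inequality. (The deficit equals ||v − Σ <v,e_j> e_j||^2, the squared distance from v to span{e_j}.)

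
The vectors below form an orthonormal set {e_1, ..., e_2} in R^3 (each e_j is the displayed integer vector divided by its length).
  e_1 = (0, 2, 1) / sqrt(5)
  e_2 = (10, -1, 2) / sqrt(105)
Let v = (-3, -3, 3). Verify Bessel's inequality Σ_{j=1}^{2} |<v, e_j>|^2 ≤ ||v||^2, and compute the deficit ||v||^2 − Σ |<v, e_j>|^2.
Σ |<v, e_j>|^2 = 6; ||v||^2 = 27; deficit = 21

Write each e_j = u_j / sqrt(<u_j, u_j>) where u_j is the displayed integer vector. Then <v, e_j> = <v, u_j> / sqrt(<u_j, u_j>), so |<v, e_j>|^2 = <v, u_j>^2 / <u_j, u_j>.
Coefficients: <v, e_1> = -3/sqrt(5), <v, e_2> = -21/sqrt(105).
Square and sum: Σ |<v, e_j>|^2 = 6.
Compute ||v||^2 = v·v = 27.
Deficit = 27 − 6 = 21 ≥ 0, confirming Bessel's inequality. (The deficit equals ||v − Σ <v,e_j> e_j||^2, the squared distance from v to span{e_j}.)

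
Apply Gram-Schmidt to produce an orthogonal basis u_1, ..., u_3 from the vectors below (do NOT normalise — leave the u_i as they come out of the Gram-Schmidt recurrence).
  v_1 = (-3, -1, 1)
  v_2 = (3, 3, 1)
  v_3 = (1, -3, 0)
Orthogonal basis:
  u_1 = (-3, -1, 1)
  u_2 = (0, 2, 2)
  u_3 = (1, -3/2, 3/2)

Apply the Gram-Schmidt recurrence
  u_1 = v_1
  u_i = v_i − Σ_{j<i} ((v_i · u_j) / (u_j · u_j)) · u_j.

Step by step this gives:
  u_1 = (-3, -1, 1)
  u_2 = (0, 2, 2)
  u_3 = (1, -3/2, 3/2)

Orthogonality check:
  u_2 · u_1 = 0 (should be 0)
  u_3 · u_1 = 0 (should be 0)
  u_3 · u_2 = 0 (should be 0)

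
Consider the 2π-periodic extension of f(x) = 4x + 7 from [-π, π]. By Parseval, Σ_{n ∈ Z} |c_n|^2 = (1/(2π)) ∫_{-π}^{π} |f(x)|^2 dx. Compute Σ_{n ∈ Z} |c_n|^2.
Σ |c_n|^2 = 16π^2/3 + 49

Expand and integrate term by term over [-π, π]:
  ∫ (4x)^2 dx = 16·(2π^3/3); ∫ 2·4·(7)·x dx = 0 (odd integrand); ∫ 7^2 dx = 49·2π.
So (1/(2π)) ∫_{-π}^{π} (4x + 7)^2 dx = 16π^2/3 + 49 = 16π^2/3 + 49.
Parseval ⇒ Σ |c_n|^2 = 16π^2/3 + 49.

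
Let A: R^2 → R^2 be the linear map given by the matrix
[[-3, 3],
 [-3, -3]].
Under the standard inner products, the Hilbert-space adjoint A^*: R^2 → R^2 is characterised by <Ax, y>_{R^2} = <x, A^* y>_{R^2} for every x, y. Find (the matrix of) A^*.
A^* = A^T =
[[-3, -3],
 [3, -3]]

For real matrices with standard dot products, the defining identity <Ax, y> = <x, A^* y> gives (Ax)^T y = x^T (A^*) y, i.e. x^T A^T y = x^T (A^*) y. Since this holds for all x, y, we must have A^* = A^T. Therefore
A^* =
[[-3, -3],
 [3, -3]].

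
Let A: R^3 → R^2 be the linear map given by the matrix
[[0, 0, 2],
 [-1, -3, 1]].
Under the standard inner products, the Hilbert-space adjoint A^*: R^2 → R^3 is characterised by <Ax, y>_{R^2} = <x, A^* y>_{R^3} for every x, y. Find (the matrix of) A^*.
A^* = A^T =
[[0, -1],
 [0, -3],
 [2, 1]]

For real matrices with standard dot products, the defining identity <Ax, y> = <x, A^* y> gives (Ax)^T y = x^T (A^*) y, i.e. x^T A^T y = x^T (A^*) y. Since this holds for all x, y, we must have A^* = A^T. Therefore
A^* =
[[0, -1],
 [0, -3],
 [2, 1]].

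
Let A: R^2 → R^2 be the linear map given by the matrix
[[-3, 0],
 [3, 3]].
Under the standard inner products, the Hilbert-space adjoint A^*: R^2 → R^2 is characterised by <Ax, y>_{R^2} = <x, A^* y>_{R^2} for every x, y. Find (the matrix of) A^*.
A^* = A^T =
[[-3, 3],
 [0, 3]]

For real matrices with standard dot products, the defining identity <Ax, y> = <x, A^* y> gives (Ax)^T y = x^T (A^*) y, i.e. x^T A^T y = x^T (A^*) y. Since this holds for all x, y, we must have A^* = A^T. Therefore
A^* =
[[-3, 3],
 [0, 3]].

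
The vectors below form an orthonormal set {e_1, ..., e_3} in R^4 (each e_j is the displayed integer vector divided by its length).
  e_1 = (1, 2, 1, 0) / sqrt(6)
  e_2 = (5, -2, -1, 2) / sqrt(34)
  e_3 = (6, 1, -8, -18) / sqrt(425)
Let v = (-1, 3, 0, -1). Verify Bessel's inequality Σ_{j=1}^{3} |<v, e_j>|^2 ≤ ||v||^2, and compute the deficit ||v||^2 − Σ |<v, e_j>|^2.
Σ |<v, e_j>|^2 = 29/3; ||v||^2 = 11; deficit = 4/3

Write each e_j = u_j / sqrt(<u_j, u_j>) where u_j is the displayed integer vector. Then <v, e_j> = <v, u_j> / sqrt(<u_j, u_j>), so |<v, e_j>|^2 = <v, u_j>^2 / <u_j, u_j>.
Coefficients: <v, e_1> = 5/sqrt(6), <v, e_2> = -13/sqrt(34), <v, e_3> = 15/sqrt(425).
Square and sum: Σ |<v, e_j>|^2 = 29/3.
Compute ||v||^2 = v·v = 11.
Deficit = 11 − 29/3 = 4/3 ≥ 0, confirming Bessel's inequality. (The deficit equals ||v − Σ <v,e_j> e_j||^2, the squared distance from v to span{e_j}.)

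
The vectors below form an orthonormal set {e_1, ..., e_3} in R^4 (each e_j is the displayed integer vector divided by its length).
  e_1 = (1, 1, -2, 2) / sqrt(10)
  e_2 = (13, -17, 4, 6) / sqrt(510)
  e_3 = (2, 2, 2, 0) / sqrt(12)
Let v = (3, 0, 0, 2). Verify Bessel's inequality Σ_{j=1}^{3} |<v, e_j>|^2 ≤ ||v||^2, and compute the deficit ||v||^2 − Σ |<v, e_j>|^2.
Σ |<v, e_j>|^2 = 13; ||v||^2 = 13; deficit = 0

Write each e_j = u_j / sqrt(<u_j, u_j>) where u_j is the displayed integer vector. Then <v, e_j> = <v, u_j> / sqrt(<u_j, u_j>), so |<v, e_j>|^2 = <v, u_j>^2 / <u_j, u_j>.
Coefficients: <v, e_1> = 7/sqrt(10), <v, e_2> = 51/sqrt(510), <v, e_3> = 6/sqrt(12).
Square and sum: Σ |<v, e_j>|^2 = 13.
Compute ||v||^2 = v·v = 13.
Deficit = 13 − 13 = 0 ≥ 0, confirming Bessel's inequality. (The deficit equals ||v − Σ <v,e_j> e_j||^2, the squared distance from v to span{e_j}.)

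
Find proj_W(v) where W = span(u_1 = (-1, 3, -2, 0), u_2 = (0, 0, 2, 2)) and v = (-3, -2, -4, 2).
proj_W(v) = (-1/4, 3/4, -5/4, -3/4)

Set up U = [u_1 | ... | u_2] ∈ R^(4×2). The projector onto W = col(U) is P = U (U^T U)^(-1) U^T.
Compute U^T U =
  [14, -4]
  [-4, 8],
and U^T v = (5, -4).
Solve U^T U · c = U^T v for the coefficients: c = (1/4, -3/8). The projection is proj_W(v) = U c.
Check: (v - proj_W(v)) · u_1 = 0  (should be 0).
Check: (v - proj_W(v)) · u_2 = 0  (should be 0).
Result: proj_W(v) = (-1/4, 3/4, -5/4, -3/4).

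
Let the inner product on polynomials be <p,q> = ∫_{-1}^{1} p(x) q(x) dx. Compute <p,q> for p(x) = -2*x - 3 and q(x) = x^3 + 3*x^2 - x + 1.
<p,q> = -172/15

Expand the product: p(x)·q(x) = -2*x^4 - 9*x^3 - 7*x^2 + x - 3.
∫_{-1}^{1} of each monomial x^k gives [2/(k+1) if k even, 0 if k odd]. Integrating term-by-term (or equivalently evaluating the antiderivative F(x) = -2*x^5/5 - 9*x^4/4 - 7*x^3/3 + x^2/2 - 3*x at the endpoints):
  F(1) − F(−1) = -449/60 − (239/60) = -172/15.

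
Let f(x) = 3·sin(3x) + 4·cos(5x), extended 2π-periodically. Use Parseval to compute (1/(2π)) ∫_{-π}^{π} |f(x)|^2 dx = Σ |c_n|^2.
Σ |c_n|^2 = 25/2

Expand |f|^2 and use orthogonality of {sin(nx), cos(mx)} on [-π, π]:
  ∫_{-π}^{π} sin(nx)^2 dx = π, ∫ cos(mx)^2 dx = π, and cross terms integrate to 0.
So ∫_{-π}^{π} f(x)^2 dx = 3^2 · π + 4^2 · π = (9 + 16)π.
Divide by 2π: (9 + 16)/2 = 25/2.
By Parseval, this equals Σ |c_n|^2.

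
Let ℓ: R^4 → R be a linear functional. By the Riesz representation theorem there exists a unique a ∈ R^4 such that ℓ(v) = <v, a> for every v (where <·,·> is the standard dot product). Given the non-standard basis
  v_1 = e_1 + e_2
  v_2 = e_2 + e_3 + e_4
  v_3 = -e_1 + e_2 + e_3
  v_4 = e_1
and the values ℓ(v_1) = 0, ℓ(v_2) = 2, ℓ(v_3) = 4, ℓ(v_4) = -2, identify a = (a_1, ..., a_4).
a = (-2, 2, 0, 0)

Write a = (a_1, ..., a_4) in the standard basis. For each basis vector v_i, ℓ(v_i) = <v_i, a> is a linear equation in the a_j's. Collect the n equations into a matrix system V a = ℓ, where row i of V is v_i (expressed in the standard basis). Since V is invertible (lower-triangular with 1s on the diagonal, up to permutation), solve by back-substitution:
  V =
[[1, 1, 0, 0],
 [0, 1, 1, 1],
 [-1, 1, 1, 0],
 [1, 0, 0, 0]]
  V a = (0, 2, 4, -2)
Solving gives a = (-2, 2, 0, 0).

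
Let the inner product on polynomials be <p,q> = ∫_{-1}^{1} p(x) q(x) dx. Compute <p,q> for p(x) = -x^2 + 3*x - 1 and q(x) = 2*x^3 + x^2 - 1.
<p,q> = 4

Expand the product: p(x)·q(x) = -2*x^5 + 5*x^4 + x^3 - 3*x + 1.
∫_{-1}^{1} of each monomial x^k gives [2/(k+1) if k even, 0 if k odd]. Integrating term-by-term (or equivalently evaluating the antiderivative F(x) = -x^6/3 + x^5 + x^4/4 - 3*x^2/2 + x at the endpoints):
  F(1) − F(−1) = 5/12 − (-43/12) = 4.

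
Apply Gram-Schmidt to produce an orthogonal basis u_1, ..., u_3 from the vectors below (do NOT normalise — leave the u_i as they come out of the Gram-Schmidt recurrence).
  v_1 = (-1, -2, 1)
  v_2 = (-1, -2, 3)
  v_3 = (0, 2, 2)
Orthogonal basis:
  u_1 = (-1, -2, 1)
  u_2 = (1/3, 2/3, 5/3)
  u_3 = (-4/5, 2/5, 0)

Apply the Gram-Schmidt recurrence
  u_1 = v_1
  u_i = v_i − Σ_{j<i} ((v_i · u_j) / (u_j · u_j)) · u_j.

Step by step this gives:
  u_1 = (-1, -2, 1)
  u_2 = (1/3, 2/3, 5/3)
  u_3 = (-4/5, 2/5, 0)

Orthogonality check:
  u_2 · u_1 = 0 (should be 0)
  u_3 · u_1 = 0 (should be 0)
  u_3 · u_2 = 0 (should be 0)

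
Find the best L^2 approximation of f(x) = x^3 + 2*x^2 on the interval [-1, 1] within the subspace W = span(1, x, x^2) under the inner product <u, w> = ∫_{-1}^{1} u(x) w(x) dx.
g(x) = 2*x^2 + 3*x/5

The best approximation g ∈ W is the orthogonal projection of f onto W. Writing g = a_0 + a_1 x + a_2 x^2, the coefficients solve the normal equations G · a = b where
  G_{ij} = <φ_i, φ_j> and b_i = <f, φ_i>, with φ_0 = 1, φ_1 = x, φ_2 = x^2.
G =
  [2, 0, 2/3]
  [0, 2/3, 0]
  [2/3, 0, 2/5],
b = (4/3, 2/5, 4/5).
Solving gives a_0 = 0, a_1 = 3/5, a_2 = 2, so
  g(x) = 2*x^2 + 3*x/5.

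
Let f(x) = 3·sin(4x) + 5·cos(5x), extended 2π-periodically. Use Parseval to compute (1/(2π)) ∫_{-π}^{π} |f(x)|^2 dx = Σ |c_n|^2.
Σ |c_n|^2 = 17

Expand |f|^2 and use orthogonality of {sin(nx), cos(mx)} on [-π, π]:
  ∫_{-π}^{π} sin(nx)^2 dx = π, ∫ cos(mx)^2 dx = π, and cross terms integrate to 0.
So ∫_{-π}^{π} f(x)^2 dx = 3^2 · π + 5^2 · π = (9 + 25)π.
Divide by 2π: (9 + 25)/2 = 17.
By Parseval, this equals Σ |c_n|^2.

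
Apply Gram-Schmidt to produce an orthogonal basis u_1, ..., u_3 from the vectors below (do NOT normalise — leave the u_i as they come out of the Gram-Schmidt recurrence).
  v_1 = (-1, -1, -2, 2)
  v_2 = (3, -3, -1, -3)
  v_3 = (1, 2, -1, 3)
Orthogonal basis:
  u_1 = (-1, -1, -2, 2)
  u_2 = (13/5, -17/5, -9/5, -11/5)
  u_3 = (105/44, 59/44, -27/44, 5/4)

Apply the Gram-Schmidt recurrence
  u_1 = v_1
  u_i = v_i − Σ_{j<i} ((v_i · u_j) / (u_j · u_j)) · u_j.

Step by step this gives:
  u_1 = (-1, -1, -2, 2)
  u_2 = (13/5, -17/5, -9/5, -11/5)
  u_3 = (105/44, 59/44, -27/44, 5/4)

Orthogonality check:
  u_2 · u_1 = 0 (should be 0)
  u_3 · u_1 = 0 (should be 0)
  u_3 · u_2 = 0 (should be 0)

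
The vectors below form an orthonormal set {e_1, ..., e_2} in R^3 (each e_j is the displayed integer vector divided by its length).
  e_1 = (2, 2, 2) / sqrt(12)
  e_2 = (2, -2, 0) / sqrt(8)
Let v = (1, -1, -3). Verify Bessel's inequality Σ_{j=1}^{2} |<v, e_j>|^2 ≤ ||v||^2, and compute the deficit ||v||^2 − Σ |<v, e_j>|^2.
Σ |<v, e_j>|^2 = 5; ||v||^2 = 11; deficit = 6

Write each e_j = u_j / sqrt(<u_j, u_j>) where u_j is the displayed integer vector. Then <v, e_j> = <v, u_j> / sqrt(<u_j, u_j>), so |<v, e_j>|^2 = <v, u_j>^2 / <u_j, u_j>.
Coefficients: <v, e_1> = -6/sqrt(12), <v, e_2> = 4/sqrt(8).
Square and sum: Σ |<v, e_j>|^2 = 5.
Compute ||v||^2 = v·v = 11.
Deficit = 11 − 5 = 6 ≥ 0, confirming Bessel's inequality. (The deficit equals ||v − Σ <v,e_j> e_j||^2, the squared distance from v to span{e_j}.)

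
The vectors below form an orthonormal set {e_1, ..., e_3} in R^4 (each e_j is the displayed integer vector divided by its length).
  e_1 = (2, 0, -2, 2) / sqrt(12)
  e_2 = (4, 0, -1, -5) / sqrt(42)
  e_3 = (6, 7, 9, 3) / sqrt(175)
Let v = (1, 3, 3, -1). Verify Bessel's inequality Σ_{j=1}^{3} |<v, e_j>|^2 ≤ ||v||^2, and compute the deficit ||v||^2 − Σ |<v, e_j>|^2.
Σ |<v, e_j>|^2 = 468/25; ||v||^2 = 20; deficit = 32/25

Write each e_j = u_j / sqrt(<u_j, u_j>) where u_j is the displayed integer vector. Then <v, e_j> = <v, u_j> / sqrt(<u_j, u_j>), so |<v, e_j>|^2 = <v, u_j>^2 / <u_j, u_j>.
Coefficients: <v, e_1> = -6/sqrt(12), <v, e_2> = 6/sqrt(42), <v, e_3> = 51/sqrt(175).
Square and sum: Σ |<v, e_j>|^2 = 468/25.
Compute ||v||^2 = v·v = 20.
Deficit = 20 − 468/25 = 32/25 ≥ 0, confirming Bessel's inequality. (The deficit equals ||v − Σ <v,e_j> e_j||^2, the squared distance from v to span{e_j}.)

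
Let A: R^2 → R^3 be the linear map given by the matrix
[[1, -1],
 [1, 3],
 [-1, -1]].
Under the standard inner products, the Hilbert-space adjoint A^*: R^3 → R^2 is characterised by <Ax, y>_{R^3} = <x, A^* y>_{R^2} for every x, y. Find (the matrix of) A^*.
A^* = A^T =
[[1, 1, -1],
 [-1, 3, -1]]

For real matrices with standard dot products, the defining identity <Ax, y> = <x, A^* y> gives (Ax)^T y = x^T (A^*) y, i.e. x^T A^T y = x^T (A^*) y. Since this holds for all x, y, we must have A^* = A^T. Therefore
A^* =
[[1, 1, -1],
 [-1, 3, -1]].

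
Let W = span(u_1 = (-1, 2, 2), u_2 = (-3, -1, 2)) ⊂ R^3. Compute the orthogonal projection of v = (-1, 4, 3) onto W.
proj_W(v) = (-95/101, 400/101, 310/101)

Set up U = [u_1 | ... | u_2] ∈ R^(3×2). The projector onto W = col(U) is P = U (U^T U)^(-1) U^T.
Compute U^T U =
  [9, 5]
  [5, 14],
and U^T v = (15, 5).
Solve U^T U · c = U^T v for the coefficients: c = (185/101, -30/101). The projection is proj_W(v) = U c.
Check: (v - proj_W(v)) · u_1 = 0  (should be 0).
Check: (v - proj_W(v)) · u_2 = 0  (should be 0).
Result: proj_W(v) = (-95/101, 400/101, 310/101).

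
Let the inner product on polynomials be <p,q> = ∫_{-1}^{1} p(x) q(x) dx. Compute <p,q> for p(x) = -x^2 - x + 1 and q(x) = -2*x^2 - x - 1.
<p,q> = -6/5

Expand the product: p(x)·q(x) = 2*x^4 + 3*x^3 - 1.
∫_{-1}^{1} of each monomial x^k gives [2/(k+1) if k even, 0 if k odd]. Integrating term-by-term (or equivalently evaluating the antiderivative F(x) = 2*x^5/5 + 3*x^4/4 - x at the endpoints):
  F(1) − F(−1) = 3/20 − (27/20) = -6/5.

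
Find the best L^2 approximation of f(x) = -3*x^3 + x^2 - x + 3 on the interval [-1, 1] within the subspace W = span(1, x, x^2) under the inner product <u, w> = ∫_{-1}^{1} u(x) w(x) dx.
g(x) = x^2 - 14*x/5 + 3

The best approximation g ∈ W is the orthogonal projection of f onto W. Writing g = a_0 + a_1 x + a_2 x^2, the coefficients solve the normal equations G · a = b where
  G_{ij} = <φ_i, φ_j> and b_i = <f, φ_i>, with φ_0 = 1, φ_1 = x, φ_2 = x^2.
G =
  [2, 0, 2/3]
  [0, 2/3, 0]
  [2/3, 0, 2/5],
b = (20/3, -28/15, 12/5).
Solving gives a_0 = 3, a_1 = -14/5, a_2 = 1, so
  g(x) = x^2 - 14*x/5 + 3.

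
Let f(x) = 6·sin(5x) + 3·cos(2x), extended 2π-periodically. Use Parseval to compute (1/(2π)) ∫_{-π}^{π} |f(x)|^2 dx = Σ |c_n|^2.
Σ |c_n|^2 = 45/2

Expand |f|^2 and use orthogonality of {sin(nx), cos(mx)} on [-π, π]:
  ∫_{-π}^{π} sin(nx)^2 dx = π, ∫ cos(mx)^2 dx = π, and cross terms integrate to 0.
So ∫_{-π}^{π} f(x)^2 dx = 6^2 · π + 3^2 · π = (36 + 9)π.
Divide by 2π: (36 + 9)/2 = 45/2.
By Parseval, this equals Σ |c_n|^2.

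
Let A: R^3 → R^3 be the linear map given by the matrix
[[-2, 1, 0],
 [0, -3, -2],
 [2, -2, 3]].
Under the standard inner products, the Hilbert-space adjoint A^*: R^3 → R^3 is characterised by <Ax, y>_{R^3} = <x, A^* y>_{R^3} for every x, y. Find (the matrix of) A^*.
A^* = A^T =
[[-2, 0, 2],
 [1, -3, -2],
 [0, -2, 3]]

For real matrices with standard dot products, the defining identity <Ax, y> = <x, A^* y> gives (Ax)^T y = x^T (A^*) y, i.e. x^T A^T y = x^T (A^*) y. Since this holds for all x, y, we must have A^* = A^T. Therefore
A^* =
[[-2, 0, 2],
 [1, -3, -2],
 [0, -2, 3]].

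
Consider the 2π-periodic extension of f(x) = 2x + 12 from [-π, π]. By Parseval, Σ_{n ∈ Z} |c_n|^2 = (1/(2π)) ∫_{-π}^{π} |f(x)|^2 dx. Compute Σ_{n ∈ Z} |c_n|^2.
Σ |c_n|^2 = 4π^2/3 + 144

Expand and integrate term by term over [-π, π]:
  ∫ (2x)^2 dx = 4·(2π^3/3); ∫ 2·2·(12)·x dx = 0 (odd integrand); ∫ 12^2 dx = 144·2π.
So (1/(2π)) ∫_{-π}^{π} (2x + 12)^2 dx = 4π^2/3 + 144 = 4π^2/3 + 144.
Parseval ⇒ Σ |c_n|^2 = 4π^2/3 + 144.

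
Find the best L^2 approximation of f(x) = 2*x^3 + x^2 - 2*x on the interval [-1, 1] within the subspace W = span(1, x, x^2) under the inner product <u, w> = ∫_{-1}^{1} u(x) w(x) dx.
g(x) = x^2 - 4*x/5

The best approximation g ∈ W is the orthogonal projection of f onto W. Writing g = a_0 + a_1 x + a_2 x^2, the coefficients solve the normal equations G · a = b where
  G_{ij} = <φ_i, φ_j> and b_i = <f, φ_i>, with φ_0 = 1, φ_1 = x, φ_2 = x^2.
G =
  [2, 0, 2/3]
  [0, 2/3, 0]
  [2/3, 0, 2/5],
b = (2/3, -8/15, 2/5).
Solving gives a_0 = 0, a_1 = -4/5, a_2 = 1, so
  g(x) = x^2 - 4*x/5.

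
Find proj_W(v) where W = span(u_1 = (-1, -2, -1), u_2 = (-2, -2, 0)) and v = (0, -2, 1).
proj_W(v) = (-1, -1, 0)

Set up U = [u_1 | ... | u_2] ∈ R^(3×2). The projector onto W = col(U) is P = U (U^T U)^(-1) U^T.
Compute U^T U =
  [6, 6]
  [6, 8],
and U^T v = (3, 4).
Solve U^T U · c = U^T v for the coefficients: c = (0, 1/2). The projection is proj_W(v) = U c.
Check: (v - proj_W(v)) · u_1 = 0  (should be 0).
Check: (v - proj_W(v)) · u_2 = 0  (should be 0).
Result: proj_W(v) = (-1, -1, 0).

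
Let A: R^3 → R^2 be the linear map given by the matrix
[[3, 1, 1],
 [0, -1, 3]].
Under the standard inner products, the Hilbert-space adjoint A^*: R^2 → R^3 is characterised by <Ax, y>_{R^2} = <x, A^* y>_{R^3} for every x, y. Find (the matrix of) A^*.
A^* = A^T =
[[3, 0],
 [1, -1],
 [1, 3]]

For real matrices with standard dot products, the defining identity <Ax, y> = <x, A^* y> gives (Ax)^T y = x^T (A^*) y, i.e. x^T A^T y = x^T (A^*) y. Since this holds for all x, y, we must have A^* = A^T. Therefore
A^* =
[[3, 0],
 [1, -1],
 [1, 3]].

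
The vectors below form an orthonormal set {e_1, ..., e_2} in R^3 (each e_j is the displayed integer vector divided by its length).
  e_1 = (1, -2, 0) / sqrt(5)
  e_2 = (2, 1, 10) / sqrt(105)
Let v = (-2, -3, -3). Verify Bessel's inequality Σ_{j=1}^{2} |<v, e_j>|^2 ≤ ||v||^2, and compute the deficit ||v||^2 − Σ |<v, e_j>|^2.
Σ |<v, e_j>|^2 = 341/21; ||v||^2 = 22; deficit = 121/21

Write each e_j = u_j / sqrt(<u_j, u_j>) where u_j is the displayed integer vector. Then <v, e_j> = <v, u_j> / sqrt(<u_j, u_j>), so |<v, e_j>|^2 = <v, u_j>^2 / <u_j, u_j>.
Coefficients: <v, e_1> = 4/sqrt(5), <v, e_2> = -37/sqrt(105).
Square and sum: Σ |<v, e_j>|^2 = 341/21.
Compute ||v||^2 = v·v = 22.
Deficit = 22 − 341/21 = 121/21 ≥ 0, confirming Bessel's inequality. (The deficit equals ||v − Σ <v,e_j> e_j||^2, the squared distance from v to span{e_j}.)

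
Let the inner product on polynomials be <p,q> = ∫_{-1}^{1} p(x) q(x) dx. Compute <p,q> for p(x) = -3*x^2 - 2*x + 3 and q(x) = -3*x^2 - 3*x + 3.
<p,q> = 68/5

Expand the product: p(x)·q(x) = 9*x^4 + 15*x^3 - 12*x^2 - 15*x + 9.
∫_{-1}^{1} of each monomial x^k gives [2/(k+1) if k even, 0 if k odd]. Integrating term-by-term (or equivalently evaluating the antiderivative F(x) = 9*x^5/5 + 15*x^4/4 - 4*x^3 - 15*x^2/2 + 9*x at the endpoints):
  F(1) − F(−1) = 61/20 − (-211/20) = 68/5.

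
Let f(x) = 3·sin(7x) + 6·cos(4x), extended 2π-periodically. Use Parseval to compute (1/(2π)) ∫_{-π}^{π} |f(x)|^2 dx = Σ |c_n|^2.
Σ |c_n|^2 = 45/2

Expand |f|^2 and use orthogonality of {sin(nx), cos(mx)} on [-π, π]:
  ∫_{-π}^{π} sin(nx)^2 dx = π, ∫ cos(mx)^2 dx = π, and cross terms integrate to 0.
So ∫_{-π}^{π} f(x)^2 dx = 3^2 · π + 6^2 · π = (9 + 36)π.
Divide by 2π: (9 + 36)/2 = 45/2.
By Parseval, this equals Σ |c_n|^2.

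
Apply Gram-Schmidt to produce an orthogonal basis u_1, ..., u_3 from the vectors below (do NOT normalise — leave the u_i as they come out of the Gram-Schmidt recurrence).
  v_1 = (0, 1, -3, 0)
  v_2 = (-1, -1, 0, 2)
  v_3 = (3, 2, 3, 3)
Orthogonal basis:
  u_1 = (0, 1, -3, 0)
  u_2 = (-1, -9/10, -3/10, 2)
  u_3 = (180/59, 162/59, 54/59, 171/59)

Apply the Gram-Schmidt recurrence
  u_1 = v_1
  u_i = v_i − Σ_{j<i} ((v_i · u_j) / (u_j · u_j)) · u_j.

Step by step this gives:
  u_1 = (0, 1, -3, 0)
  u_2 = (-1, -9/10, -3/10, 2)
  u_3 = (180/59, 162/59, 54/59, 171/59)

Orthogonality check:
  u_2 · u_1 = 0 (should be 0)
  u_3 · u_1 = 0 (should be 0)
  u_3 · u_2 = 0 (should be 0)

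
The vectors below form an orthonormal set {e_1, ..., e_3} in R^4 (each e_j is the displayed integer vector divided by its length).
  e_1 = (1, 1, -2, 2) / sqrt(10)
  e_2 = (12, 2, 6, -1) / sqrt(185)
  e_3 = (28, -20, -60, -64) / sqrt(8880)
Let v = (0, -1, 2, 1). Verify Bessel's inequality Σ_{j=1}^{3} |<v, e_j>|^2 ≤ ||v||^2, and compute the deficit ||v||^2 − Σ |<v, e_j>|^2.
Σ |<v, e_j>|^2 = 131/30; ||v||^2 = 6; deficit = 49/30

Write each e_j = u_j / sqrt(<u_j, u_j>) where u_j is the displayed integer vector. Then <v, e_j> = <v, u_j> / sqrt(<u_j, u_j>), so |<v, e_j>|^2 = <v, u_j>^2 / <u_j, u_j>.
Coefficients: <v, e_1> = -3/sqrt(10), <v, e_2> = 9/sqrt(185), <v, e_3> = -164/sqrt(8880).
Square and sum: Σ |<v, e_j>|^2 = 131/30.
Compute ||v||^2 = v·v = 6.
Deficit = 6 − 131/30 = 49/30 ≥ 0, confirming Bessel's inequality. (The deficit equals ||v − Σ <v,e_j> e_j||^2, the squared distance from v to span{e_j}.)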